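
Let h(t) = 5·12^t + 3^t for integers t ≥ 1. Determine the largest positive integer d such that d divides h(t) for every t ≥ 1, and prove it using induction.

d = 9

Computing the first values: h(1) = 63 and h(2) = 729; gcd(63, 729) = 9, so d ≤ 9.
We prove 9 | 5·12^t + 3^t for all t ≥ 1 by induction on t.
Base case (t = 1): h(1) = 63 = 9·(7), so 9 | h(1).
Inductive step: suppose the statement holds for some p ≥ 1, i.e. 9 | h(p). Then
h(p+1) − 12·h(p) = (5·12^(p+1) + 3^(p+1)) − 12·(5·12^p + 3^p) = (1)·3^p·(3 − 12) = (-9)·3^p. Since 9 | h(p) by the inductive hypothesis, 9 | 12·h(p); and 9 | -9 since -9 = 9·-1. Therefore 9 | h(p+1).
This completes the induction.
Therefore the largest such d is 9.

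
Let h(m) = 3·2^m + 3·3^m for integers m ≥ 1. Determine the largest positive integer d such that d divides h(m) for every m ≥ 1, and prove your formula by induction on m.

d = 3

Computing the first values: h(1) = 15 and h(2) = 39; gcd(15, 39) = 3, so d ≤ 3.
We prove 3 | 3·2^m + 3·3^m for all m ≥ 1 by induction on m.
When m = 1: h(1) = 15 = 3·(5), so 3 | h(1).
Suppose the result is true for m = i, i.e. 3 | h(i). Then
h(i+1) − 3·h(i) = (3·2^(i+1) + 3·3^(i+1)) − 3·(3·2^i + 3·3^i) = (3)·2^i·(2 − 3) = (-3)·2^i. Since 3 | h(i) by the inductive hypothesis, 3 | 3·h(i); and 3 | -3 since -3 = 3·-1. Therefore 3 | h(i+1).
Hence, by induction on m, the claim holds for every m ≥ 1.
Therefore the largest such d is 3.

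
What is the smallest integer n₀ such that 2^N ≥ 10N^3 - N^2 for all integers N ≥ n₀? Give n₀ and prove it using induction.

At N = 15: 32768 < 33525, so the inequality fails and n₀ ≥ 16. We prove 2^N ≥ 10N^3 - N^2 for all N ≥ 16.
When N = 16: 2^N = 65536 and 10N^3 - N^2 = 40704, so 65536 ≥ 40704.
Inductive step: assume the claim holds for N = m, so 2^m ≥ 10m^3 - m^2.
Then 2^(m + 1) = 2·(2^m) ≥ 2·(10m^3 - m^2).
Also, for m ≥ 16 we have 2·(10m^3 - m^2) ≥ 10(m+1)^3 - (m+1)^2, since 2·(10m^3 - m^2) − (10(m+1)^3 - (m+1)^2) = 10m^3 - 31m^2 - 28m - 9, which is nonnegative for all m ≥ 16.
Combining, 2^(m + 1) ≥ 10(m+1)^3 - (m+1)^2.
This completes the induction.
Hence the smallest such n₀ is 16.

n₀ = 16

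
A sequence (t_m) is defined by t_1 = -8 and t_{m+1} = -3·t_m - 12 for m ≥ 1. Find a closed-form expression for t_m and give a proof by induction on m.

Computing the first terms: t_1 = -8, t_2 = 12, t_3 = -48. This suggests t_m = -5(-3)^(m - 1) - 3.
Base step (m = 1): the formula gives -8 = -8 = t_1.
For the inductive step, assume it holds for an arbitrary i ≥ 1, so t_i = -5(-3)^(i - 1) - 3.
Then t_{i+1} = -3·t_i - 12 = -3·(-5(-3)^(i - 1) - 3) - 12 = -5(-3)^i - 3 = -5(-3)^((i+1) - 1) - 3,
which is the claimed formula at m = i+1.
Hence, by induction on m, the claim holds for every m ≥ 1.

t_m = -5(-3)^(m - 1) - 3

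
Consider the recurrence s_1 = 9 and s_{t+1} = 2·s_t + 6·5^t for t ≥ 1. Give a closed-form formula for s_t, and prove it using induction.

s_t = -2^(t - 1) + 2·5^t

Computing the first terms: s_1 = 9, s_2 = 48, s_3 = 246. This suggests s_t = -2^(t - 1) + 2·5^t.
When t = 1: the formula gives 9 = 9 = s_1.
Inductive step: assume the claim holds for t = j, so s_j = -2^(j - 1) + 2·5^j.
Then s_{j+1} = 2·s_j + 6·5^j = 2·(-2^(j - 1) + 2·5^j) + 6·5^j = -2^j + 2·5^(j + 1) = -2^((j+1) - 1) + 2·5^(j+1),
which is the claimed formula at t = j+1.
This completes the induction.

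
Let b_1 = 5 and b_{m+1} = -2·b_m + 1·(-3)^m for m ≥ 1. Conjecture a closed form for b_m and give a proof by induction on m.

b_m = -(-2)^m - (-3)^m

Computing the first terms: b_1 = 5, b_2 = -13, b_3 = 35. This suggests b_m = -(-2)^m - (-3)^m.
When m = 1: the formula gives 5 = 5 = b_1.
Inductive step: suppose the statement holds for some i ≥ 1, so b_i = -(-2)^i - (-3)^i.
Then b_{i+1} = -2·b_i + 1·(-3)^i = -2·(-(-2)^i - (-3)^i) + 1·(-3)^i = -(-2)^(i + 1) - (-3)^(i + 1),
which is the claimed formula at m = i+1.
By induction, the statement is established for all m ≥ 1.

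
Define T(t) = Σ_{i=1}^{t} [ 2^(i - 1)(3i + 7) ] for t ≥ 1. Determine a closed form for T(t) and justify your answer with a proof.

T(t) = 2^t(3t + 4) - 4

We claim T(t) = 2^t(3t + 4) - 4 for all t ≥ 1.
When t = 1: T(1) = 10, and the closed form gives 10. They agree.
Suppose the result is true for t = i, so T(i) = 2^i(3i + 4) - 4.
Then T(i+1) = T(i) + (2^i(3i + 10)) = (2^i(3i + 4) - 4) + (2^i(3i + 10)).
Simplifying, T(i+1) = 6·2^i·i + 14·2^i - 4 = 2^(i+1)(3(i+1) + 4) - 4,
which is the closed form with t = i+1.
By induction, the statement is established for all t ≥ 1.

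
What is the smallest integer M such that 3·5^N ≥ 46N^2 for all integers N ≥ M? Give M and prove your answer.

M = 4

At N = 3: 375 < 414, so the inequality fails and M ≥ 4. We prove 3·5^N ≥ 46N^2 for all N ≥ 4.
When N = 4: 3·5^N = 1875 and 46N^2 = 736, so 1875 ≥ 736.
Inductive step: assume the claim holds for N = k, so 3·5^k ≥ 46k^2.
Then 3·5^(k + 1) = 5·(3·5^k) ≥ 5·(46k^2).
Also, for k ≥ 4 we have 5·(46k^2) ≥ 46(k+1)^2, since 5 ≥ (1 + 1/k)^2 for all k ≥ 4.
Combining, 3·5^(k + 1) ≥ 46(k+1)^2.
This completes the induction.
Hence the smallest such M is 4.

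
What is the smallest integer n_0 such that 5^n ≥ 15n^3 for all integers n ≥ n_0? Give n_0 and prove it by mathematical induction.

At n = 4: 625 < 960, so the inequality fails and n_0 ≥ 5. We prove 5^n ≥ 15n^3 for all n ≥ 5.
When n = 5: 5^n = 3125 and 15n^3 = 1875, so 3125 ≥ 1875.
For the inductive step, assume it holds for an arbitrary m ≥ 5, so 5^m ≥ 15m^3.
Then 5^(m + 1) = 5·(5^m) ≥ 5·(15m^3).
Also, for m ≥ 5 we have 5·(15m^3) ≥ 15(m+1)^3, since 5 ≥ (1 + 1/m)^3 for all m ≥ 5.
Combining, 5^(m + 1) ≥ 15(m+1)^3.
Hence, by induction on n, the claim holds for every n ≥ 5.
Hence the smallest such n_0 is 5.

n_0 = 5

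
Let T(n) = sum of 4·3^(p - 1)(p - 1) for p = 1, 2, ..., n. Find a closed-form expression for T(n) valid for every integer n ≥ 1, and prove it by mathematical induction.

T(n) = 3^n(2n - 3) + 3

We claim T(n) = 3^n(2n - 3) + 3 for all n ≥ 1.
Base case (n = 1): T(1) = 0, and the closed form gives 0. They agree.
For the inductive step, assume it holds for an arbitrary p ≥ 1, so T(p) = 3^p(2p - 3) + 3.
Then T(p+1) = T(p) + (4·3^p·p) = (3^p(2p - 3) + 3) + (4·3^p·p).
Simplifying, T(p+1) = 6·3^p·p - 3·3^p + 3 = 3^(p+1)(2(p+1) - 3) + 3,
which is the closed form with n = p+1.
By the principle of mathematical induction, the result holds for all n ≥ 1.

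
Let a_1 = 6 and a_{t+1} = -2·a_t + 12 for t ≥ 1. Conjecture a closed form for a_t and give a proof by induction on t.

a_t = -(-2)^t + 4

Computing the first terms: a_1 = 6, a_2 = 0, a_3 = 12. This suggests a_t = -(-2)^t + 4.
When t = 1: the formula gives 6 = 6 = a_1.
Inductive step: suppose the statement holds for some r ≥ 1, so a_r = -(-2)^r + 4.
Then a_{r+1} = -2·a_r + 12 = -2·(-(-2)^r + 4) + 12 = -(-2)^(r + 1) + 4,
which is the claimed formula at t = r+1.
Hence, by induction on t, the claim holds for every t ≥ 1.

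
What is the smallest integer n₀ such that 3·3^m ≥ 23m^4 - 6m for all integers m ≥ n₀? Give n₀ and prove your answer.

n₀ = 11

At m = 10: 177147 < 229940, so the inequality fails and n₀ ≥ 11. We prove 3·3^m ≥ 23m^4 - 6m for all m ≥ 11.
When m = 11: 3·3^m = 531441 and 23m^4 - 6m = 336677, so 531441 ≥ 336677.
For the inductive step, assume it holds for an arbitrary r ≥ 11, so 3·3^r ≥ 23r^4 - 6r.
Then 3·3^(r + 1) = 3·(3·3^r) ≥ 3·(23r^4 - 6r).
Also, for r ≥ 11 we have 3·(23r^4 - 6r) ≥ 23(r+1)^4 - 6(r+1), since 3·(23r^4 - 6r) − (23(r+1)^4 - 6(r+1)) = 46r^4 - 92r^3 - 138r^2 - 104r - 17, which is nonnegative for all r ≥ 11.
Combining, 3·3^(r + 1) ≥ 23(r+1)^4 - 6(r+1).
By the principle of mathematical induction, the result holds for all m ≥ 11.
Hence the smallest such n₀ is 11.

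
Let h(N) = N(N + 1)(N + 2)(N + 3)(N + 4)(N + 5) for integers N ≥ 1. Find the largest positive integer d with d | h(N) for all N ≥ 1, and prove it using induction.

d = 720

Computing the first values: h(1) = 720 and h(2) = 5040; gcd(720, 5040) = 720, so d ≤ 720.
We prove 720 | N(N + 1)(N + 2)(N + 3)(N + 4)(N + 5) for all N ≥ 1 by induction on N.
Base case (N = 1): h(1) = 720 = 720·(1), so 720 | h(1).
Inductive step: suppose the statement holds for some r ≥ 1, i.e. 720 | h(r). Then
h(r+1) − h(r) = (r+1)·(r+2)·(r+3)·(r+4)·(r+5)·(r+6) − r·(r+1)·(r+2)·(r+3)·(r+4)·(r+5) = (r+1)·(r+2)·(r+3)·(r+4)·(r+5)·[(r+6) − r] = 6·(r+1)·(r+2)·(r+3)·(r+4)·(r+5). The product of 5 consecutive integers is divisible by (5)! = 120, so h(r+1) − h(r) is divisible by 6·120 = 720. By the inductive hypothesis 720 | h(r), hence 720 | h(r+1).
By the principle of mathematical induction, the result holds for all N ≥ 1.
Therefore the largest such d is 720.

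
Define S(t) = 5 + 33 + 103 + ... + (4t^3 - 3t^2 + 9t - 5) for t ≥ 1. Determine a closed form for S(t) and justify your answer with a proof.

We claim S(t) = t(t^3 + t^2 + 4t - 1) for all t ≥ 1.
Base step (t = 1): S(1) = 5, and the closed form gives 5. They agree.
Inductive step: assume the claim holds for t = m, so S(m) = m(m^3 + m^2 + 4m - 1).
Then S(m+1) = S(m) + (4m^3 + 9m^2 + 15m + 5) = (m(m^3 + m^2 + 4m - 1)) + (4m^3 + 9m^2 + 15m + 5).
Simplifying, S(m+1) = (m + 1)(m^3 + 4m^2 + 9m + 5) = (m+1)((m+1)^3 + (m+1)^2 + 4(m+1) - 1),
which is the closed form with t = m+1.
By induction, the statement is established for all t ≥ 1.

S(t) = t(t^3 + t^2 + 4t - 1)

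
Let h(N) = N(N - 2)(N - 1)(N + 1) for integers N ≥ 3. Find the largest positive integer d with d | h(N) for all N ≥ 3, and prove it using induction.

Computing the first values: h(3) = 24 and h(4) = 120; gcd(24, 120) = 24, so d ≤ 24.
We prove 24 | N(N - 2)(N - 1)(N + 1) for all N ≥ 3 by induction on N.
Base case (N = 3): h(3) = 24 = 24·(1), so 24 | h(3).
Suppose the result is true for N = k, i.e. 24 | h(k). Then
h(k+1) − h(k) = (k-1)·k·(k+1)·(k+2) − (k-2)·(k-1)·k·(k+1) = (k-1)·k·(k+1)·[(k+2) − (k-2)] = 4·(k-1)·k·(k+1). The product of 3 consecutive integers is divisible by (3)! = 6, so h(k+1) − h(k) is divisible by 4·6 = 24. By the inductive hypothesis 24 | h(k), hence 24 | h(k+1).
By the principle of mathematical induction, the result holds for all N ≥ 3.
Therefore the largest such d is 24.

d = 24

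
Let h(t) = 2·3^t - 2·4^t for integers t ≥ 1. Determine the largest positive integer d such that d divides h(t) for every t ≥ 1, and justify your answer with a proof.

d = 2

Computing the first values: h(1) = -2 and h(2) = -14; gcd(-2, -14) = 2, so d ≤ 2.
We prove 2 | 2·3^t - 2·4^t for all t ≥ 1 by induction on t.
Base case (t = 1): h(1) = -2 = 2·(-1), so 2 | h(1).
Inductive step: assume the claim holds for t = p, i.e. 2 | h(p). Then
h(p+1) − 4·h(p) = (2·3^(p+1) - 2·4^(p+1)) − 4·(2·3^p - 2·4^p) = (2)·3^p·(3 − 4) = (-2)·3^p. Since 2 | h(p) by the inductive hypothesis, 2 | 4·h(p); and 2 | -2 since -2 = 2·-1. Therefore 2 | h(p+1).
By induction, the statement is established for all t ≥ 1.
Therefore the largest such d is 2.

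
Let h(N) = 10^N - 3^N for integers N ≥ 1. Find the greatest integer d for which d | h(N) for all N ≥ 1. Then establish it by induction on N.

d = 7

Computing the first values: h(1) = 7 and h(2) = 91; gcd(7, 91) = 7, so d ≤ 7.
We prove 7 | 10^N - 3^N for all N ≥ 1 by induction on N.
Base case (N = 1): h(1) = 7 = 7·(1), so 7 | h(1).
Inductive step: suppose the statement holds for some p ≥ 1, i.e. 7 | h(p). Then
10^{p+1} − 3^{p+1} = 10·10^p − 3·3^p = 10·(10^p − 3^p) + (7)·3^p. The first term is divisible by 7 by the inductive hypothesis, and the second term (7)·3^p is divisible by 7 since 7 | 7. Hence 7 | h(p+1).
Hence, by induction on N, the claim holds for every N ≥ 1.
Therefore the largest such d is 7.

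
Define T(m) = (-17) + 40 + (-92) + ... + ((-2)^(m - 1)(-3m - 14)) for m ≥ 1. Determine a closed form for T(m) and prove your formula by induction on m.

We claim T(m) = (-2)^m(m + 5) - 5 for all m ≥ 1.
Base step (m = 1): T(1) = -17, and the closed form gives -17. They agree.
Inductive step: assume the claim holds for m = r, so T(r) = (-2)^r(r + 5) - 5.
Then T(r+1) = T(r) + ((-2)^r(-3r - 17)) = ((-2)^r(r + 5) - 5) + ((-2)^r(-3r - 17)).
Simplifying, T(r+1) = -2(-2)^r·r - 12(-2)^r - 5 = (-2)^(r+1)((r+1) + 5) - 5,
which is the closed form with m = r+1.
This completes the induction.

T(m) = (-2)^m(m + 5) - 5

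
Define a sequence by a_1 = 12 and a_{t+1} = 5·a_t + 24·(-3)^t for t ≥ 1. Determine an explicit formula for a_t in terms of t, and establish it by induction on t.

Computing the first terms: a_1 = 12, a_2 = -12, a_3 = 156. This suggests a_t = (-3)^(t + 1) + 3·5^(t - 1).
When t = 1: the formula gives 12 = 12 = a_1.
Suppose the result is true for t = k, so a_k = (-3)^(k + 1) + 3·5^(k - 1).
Then a_{k+1} = 5·a_k + 24·(-3)^k = 5·((-3)^(k + 1) + 3·5^(k - 1)) + 24·(-3)^k = (-3)^(k + 2) + 3·5^k = (-3)^((k+1) + 1) + 3·5^((k+1) - 1),
which is the claimed formula at t = k+1.
By induction, the statement is established for all t ≥ 1.

a_t = (-3)^(t + 1) + 3·5^(t - 1)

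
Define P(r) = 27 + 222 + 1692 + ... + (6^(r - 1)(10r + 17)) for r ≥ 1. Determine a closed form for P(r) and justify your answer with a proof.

We claim P(r) = 6^r(2r + 3) - 3 for all r ≥ 1.
Base case (r = 1): P(1) = 27, and the closed form gives 27. They agree.
Inductive step: suppose the statement holds for some i ≥ 1, so P(i) = 6^i(2i + 3) - 3.
Then P(i+1) = P(i) + (6^i(10i + 27)) = (6^i(2i + 3) - 3) + (6^i(10i + 27)).
Simplifying, P(i+1) = 12·6^i·i + 30·6^i - 3 = 6^(i+1)(2(i+1) + 3) - 3,
which is the closed form with r = i+1.
This completes the induction.

P(r) = 6^r(2r + 3) - 3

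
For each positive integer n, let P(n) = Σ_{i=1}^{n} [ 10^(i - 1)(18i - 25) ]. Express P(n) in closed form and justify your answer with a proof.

P(n) = 10^n(2n - 3) + 3

We claim P(n) = 10^n(2n - 3) + 3 for all n ≥ 1.
When n = 1: P(1) = -7, and the closed form gives -7. They agree.
Inductive step: assume the claim holds for n = i, so P(i) = 10^i(2i - 3) + 3.
Then P(i+1) = P(i) + (10^i(18i - 7)) = (10^i(2i - 3) + 3) + (10^i(18i - 7)).
Simplifying, P(i+1) = 20·10^i·i - 10·10^i + 3 = 10^(i+1)(2(i+1) - 3) + 3,
which is the closed form with n = i+1.
Hence, by induction on n, the claim holds for every n ≥ 1.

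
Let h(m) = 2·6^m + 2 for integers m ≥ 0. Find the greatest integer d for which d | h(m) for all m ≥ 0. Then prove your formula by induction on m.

Computing the first values: h(0) = 4 and h(1) = 14; gcd(4, 14) = 2, so d ≤ 2.
We prove 2 | 2·6^m + 2 for all m ≥ 0 by induction on m.
Base case (m = 0): h(0) = 4 = 2·(2), so 2 | h(0).
Inductive step: assume the claim holds for m = r, i.e. 2 | h(r). Then
h(r+1) = 2·6^(r+1) + 2 = 6·(2·6^r + 2) - 10 = 6·h(r) - 10. The first term is divisible by 2 by the inductive hypothesis, and -10 is divisible by 2. Hence 2 | h(r+1).
Hence, by induction on m, the claim holds for every m ≥ 0.
Therefore the largest such d is 2.

d = 2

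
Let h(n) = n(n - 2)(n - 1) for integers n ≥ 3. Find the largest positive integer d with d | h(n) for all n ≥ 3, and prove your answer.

Computing the first values: h(3) = 6 and h(4) = 24; gcd(6, 24) = 6, so d ≤ 6.
We prove 6 | n(n - 2)(n - 1) for all n ≥ 3 by induction on n.
For the base case n = 3: h(3) = 6 = 6·(1), so 6 | h(3).
For the inductive step, assume it holds for an arbitrary k ≥ 3, i.e. 6 | h(k). Then
h(k+1) − h(k) = (k-1)·k·(k+1) − (k-2)·(k-1)·k = (k-1)·k·[(k+1) − (k-2)] = 3·(k-1)·k. The product of 2 consecutive integers is divisible by (2)! = 2, so h(k+1) − h(k) is divisible by 3·2 = 6. By the inductive hypothesis 6 | h(k), hence 6 | h(k+1).
By the principle of mathematical induction, the result holds for all n ≥ 3.
Therefore the largest such d is 6.

d = 6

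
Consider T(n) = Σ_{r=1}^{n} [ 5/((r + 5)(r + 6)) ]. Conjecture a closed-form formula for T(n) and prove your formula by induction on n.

T(n) = 5n/(6(n + 6))

We claim T(n) = 5n/(6(n + 6)) for all n ≥ 1.
Base step (n = 1): T(1) = 5/42, and the closed form gives 5/42. They agree.
For the inductive step, assume it holds for an arbitrary r ≥ 1, so T(r) = 5r/(6(r + 6)).
Then T(r+1) = T(r) + (5/((r + 6)(r + 7))) = (5r/(6(r + 6))) + (5/((r + 6)(r + 7))).
Simplifying, T(r+1) = 5(r + 1)/(6(r + 7)) = 5(r+1)/(6((r+1) + 6)),
which is the closed form with n = r+1.
Hence, by induction on n, the claim holds for every n ≥ 1.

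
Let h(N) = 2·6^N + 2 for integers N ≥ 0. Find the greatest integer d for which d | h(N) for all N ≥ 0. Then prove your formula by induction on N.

Computing the first values: h(0) = 4 and h(1) = 14; gcd(4, 14) = 2, so d ≤ 2.
We prove 2 | 2·6^N + 2 for all N ≥ 0 by induction on N.
Base step (N = 0): h(0) = 4 = 2·(2), so 2 | h(0).
Inductive step: assume the claim holds for N = i, i.e. 2 | h(i). Then
h(i+1) = 2·6^(i+1) + 2 = 6·(2·6^i + 2) - 10 = 6·h(i) - 10. The first term is divisible by 2 by the inductive hypothesis, and -10 is divisible by 2. Hence 2 | h(i+1).
By induction, the statement is established for all N ≥ 0.
Therefore the largest such d is 2.

d = 2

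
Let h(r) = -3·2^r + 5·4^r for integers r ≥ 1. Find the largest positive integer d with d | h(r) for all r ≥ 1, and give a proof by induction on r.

d = 2

Computing the first values: h(1) = 14 and h(2) = 68; gcd(14, 68) = 2, so d ≤ 2.
We prove 2 | -3·2^r + 5·4^r for all r ≥ 1 by induction on r.
When r = 1: h(1) = 14 = 2·(7), so 2 | h(1).
Inductive step: assume the claim holds for r = p, i.e. 2 | h(p). Then
h(p+1) − 4·h(p) = (-3·2^(p+1) + 5·4^(p+1)) − 4·(-3·2^p + 5·4^p) = (-3)·2^p·(2 − 4) = (6)·2^p. Since 2 | h(p) by the inductive hypothesis, 2 | 4·h(p); and 2 | 6 since 6 = 2·3. Therefore 2 | h(p+1).
This completes the induction.
Therefore the largest such d is 2.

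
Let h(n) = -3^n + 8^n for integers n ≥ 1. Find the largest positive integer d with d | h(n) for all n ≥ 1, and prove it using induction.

d = 5

Computing the first values: h(1) = 5 and h(2) = 55; gcd(5, 55) = 5, so d ≤ 5.
We prove 5 | -3^n + 8^n for all n ≥ 1 by induction on n.
For the base case n = 1: h(1) = 5 = 5·(1), so 5 | h(1).
Suppose the result is true for n = j, i.e. 5 | h(j). Then
8^{j+1} − 3^{j+1} = 8·8^j − 3·3^j = 8·(8^j − 3^j) + (5)·3^j. The first term is divisible by 5 by the inductive hypothesis, and the second term (5)·3^j is divisible by 5 since 5 | 5. Hence 5 | h(j+1).
Hence, by induction on n, the claim holds for every n ≥ 1.
Therefore the largest such d is 5.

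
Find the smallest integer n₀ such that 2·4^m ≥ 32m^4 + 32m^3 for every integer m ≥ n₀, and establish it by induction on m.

n₀ = 9

At m = 8: 131072 < 147456, so the inequality fails and n₀ ≥ 9. We prove 2·4^m ≥ 32m^4 + 32m^3 for all m ≥ 9.
Base case (m = 9): 2·4^m = 524288 and 32m^4 + 32m^3 = 233280, so 524288 ≥ 233280.
Suppose the result is true for m = k, so 2·4^k ≥ 32k^4 + 32k^3.
Then 2·4^(k + 1) = 4·(2·4^k) ≥ 4·(32k^4 + 32k^3).
Also, for k ≥ 9 we have 4·(32k^4 + 32k^3) ≥ 32(k+1)^4 + 32(k+1)^3, since 4·(32k^4 + 32k^3) − (32(k+1)^4 + 32(k+1)^3) = 96k^4 - 32k^3 - 288k^2 - 224k - 64, which is nonnegative for all k ≥ 9.
Combining, 2·4^(k + 1) ≥ 32(k+1)^4 + 32(k+1)^3.
Hence, by induction on m, the claim holds for every m ≥ 9.
Hence the smallest such n₀ is 9.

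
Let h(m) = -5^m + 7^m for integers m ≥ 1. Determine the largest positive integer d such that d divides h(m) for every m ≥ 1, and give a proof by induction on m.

d = 2

Computing the first values: h(1) = 2 and h(2) = 24; gcd(2, 24) = 2, so d ≤ 2.
We prove 2 | -5^m + 7^m for all m ≥ 1 by induction on m.
Base case (m = 1): h(1) = 2 = 2·(1), so 2 | h(1).
Suppose the result is true for m = i, i.e. 2 | h(i). Then
7^{i+1} − 5^{i+1} = 7·7^i − 5·5^i = 7·(7^i − 5^i) + (2)·5^i. The first term is divisible by 2 by the inductive hypothesis, and the second term (2)·5^i is divisible by 2 since 2 | 2. Hence 2 | h(i+1).
This completes the induction.
Therefore the largest such d is 2.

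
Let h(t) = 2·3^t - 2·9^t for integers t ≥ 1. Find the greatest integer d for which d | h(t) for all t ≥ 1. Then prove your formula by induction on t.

d = 12

Computing the first values: h(1) = -12 and h(2) = -144; gcd(-12, -144) = 12, so d ≤ 12.
We prove 12 | 2·3^t - 2·9^t for all t ≥ 1 by induction on t.
For the base case t = 1: h(1) = -12 = 12·(-1), so 12 | h(1).
For the inductive step, assume it holds for an arbitrary j ≥ 1, i.e. 12 | h(j). Then
h(j+1) − 9·h(j) = (2·3^(j+1) - 2·9^(j+1)) − 9·(2·3^j - 2·9^j) = (2)·3^j·(3 − 9) = (-12)·3^j. Since 12 | h(j) by the inductive hypothesis, 12 | 9·h(j); and 12 | -12 since -12 = 12·-1. Therefore 12 | h(j+1).
By induction, the statement is established for all t ≥ 1.
Therefore the largest such d is 12.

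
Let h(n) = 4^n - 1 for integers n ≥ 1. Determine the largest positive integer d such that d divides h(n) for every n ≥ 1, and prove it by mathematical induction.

Computing the first values: h(1) = 3 and h(2) = 15; gcd(3, 15) = 3, so d ≤ 3.
We prove 3 | 4^n - 1 for all n ≥ 1 by induction on n.
Base case (n = 1): h(1) = 3 = 3·(1), so 3 | h(1).
Suppose the result is true for n = r, i.e. 3 | h(r). Then
4^{r+1} − 1^{r+1} = 4·4^r − 1·1^r = 4·(4^r − 1^r) + (3)·1^r. The first term is divisible by 3 by the inductive hypothesis, and the second term (3)·1^r is divisible by 3 since 3 | 3. Hence 3 | h(r+1).
Hence, by induction on n, the claim holds for every n ≥ 1.
Therefore the largest such d is 3.

d = 3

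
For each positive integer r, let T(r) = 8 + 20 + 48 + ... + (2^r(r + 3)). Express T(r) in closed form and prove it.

We claim T(r) = 2·2^r(r + 2) - 4 for all r ≥ 1.
When r = 1: T(1) = 8, and the closed form gives 8. They agree.
Inductive step: suppose the statement holds for some p ≥ 1, so T(p) = 2·2^p(p + 2) - 4.
Then T(p+1) = T(p) + (2^(p + 1)(p + 4)) = (2·2^p(p + 2) - 4) + (2^(p + 1)(p + 4)).
Simplifying, T(p+1) = 4·2^p·p + 12·2^p - 4 = 2·2^(p+1)((p+1) + 2) - 4,
which is the closed form with r = p+1.
Hence, by induction on r, the claim holds for every r ≥ 1.

T(r) = 2·2^r(r + 2) - 4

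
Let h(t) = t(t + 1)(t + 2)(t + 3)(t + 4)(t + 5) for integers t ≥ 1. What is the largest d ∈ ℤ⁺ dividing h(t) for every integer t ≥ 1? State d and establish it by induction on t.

Computing the first values: h(1) = 720 and h(2) = 5040; gcd(720, 5040) = 720, so d ≤ 720.
We prove 720 | t(t + 1)(t + 2)(t + 3)(t + 4)(t + 5) for all t ≥ 1 by induction on t.
For the base case t = 1: h(1) = 720 = 720·(1), so 720 | h(1).
Inductive step: suppose the statement holds for some j ≥ 1, i.e. 720 | h(j). Then
h(j+1) − h(j) = (j+1)·(j+2)·(j+3)·(j+4)·(j+5)·(j+6) − j·(j+1)·(j+2)·(j+3)·(j+4)·(j+5) = (j+1)·(j+2)·(j+3)·(j+4)·(j+5)·[(j+6) − j] = 6·(j+1)·(j+2)·(j+3)·(j+4)·(j+5). The product of 5 consecutive integers is divisible by (5)! = 120, so h(j+1) − h(j) is divisible by 6·120 = 720. By the inductive hypothesis 720 | h(j), hence 720 | h(j+1).
By the principle of mathematical induction, the result holds for all t ≥ 1.
Therefore the largest such d is 720.

d = 720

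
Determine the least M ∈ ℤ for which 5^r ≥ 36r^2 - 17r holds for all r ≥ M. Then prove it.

M = 4

At r = 3: 125 < 273, so the inequality fails and M ≥ 4. We prove 5^r ≥ 36r^2 - 17r for all r ≥ 4.
When r = 4: 5^r = 625 and 36r^2 - 17r = 508, so 625 ≥ 508.
Inductive step: suppose the statement holds for some m ≥ 4, so 5^m ≥ 36m^2 - 17m.
Then 5^(m + 1) = 5·(5^m) ≥ 5·(36m^2 - 17m).
Also, for m ≥ 4 we have 5·(36m^2 - 17m) ≥ 36(m+1)^2 - 17(m+1), since 5·(36m^2 - 17m) − (36(m+1)^2 - 17(m+1)) = 144m^2 - 140m - 19, which is nonnegative for all m ≥ 4.
Combining, 5^(m + 1) ≥ 36(m+1)^2 - 17(m+1).
This completes the induction.
Hence the smallest such M is 4.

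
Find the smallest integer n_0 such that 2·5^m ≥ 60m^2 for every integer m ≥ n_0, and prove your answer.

n_0 = 4

At m = 3: 250 < 540, so the inequality fails and n_0 ≥ 4. We prove 2·5^m ≥ 60m^2 for all m ≥ 4.
When m = 4: 2·5^m = 1250 and 60m^2 = 960, so 1250 ≥ 960.
For the inductive step, assume it holds for an arbitrary r ≥ 4, so 2·5^r ≥ 60r^2.
Then 2·5^(r + 1) = 5·(2·5^r) ≥ 5·(60r^2).
Also, for r ≥ 4 we have 5·(60r^2) ≥ 60(r+1)^2, since 5 ≥ (1 + 1/r)^2 for all r ≥ 4.
Combining, 2·5^(r + 1) ≥ 60(r+1)^2.
By induction, the statement is established for all m ≥ 4.
Hence the smallest such n_0 is 4.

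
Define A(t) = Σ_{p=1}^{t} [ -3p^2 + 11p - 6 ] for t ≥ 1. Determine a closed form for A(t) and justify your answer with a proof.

A(t) = -t(t^2 - 4t + 1)

We claim A(t) = -t(t^2 - 4t + 1) for all t ≥ 1.
When t = 1: A(1) = 2, and the closed form gives 2. They agree.
Suppose the result is true for t = p, so A(p) = p(-p^2 + 4p - 1).
Then A(p+1) = A(p) + (-3p^2 + 5p + 2) = (p(-p^2 + 4p - 1)) + (-3p^2 + 5p + 2).
Simplifying, A(p+1) = -(p + 1)(p^2 - 2p - 2) = -(p+1)((p+1)^2 - 4(p+1) + 1),
which is the closed form with t = p+1.
By the principle of mathematical induction, the result holds for all t ≥ 1.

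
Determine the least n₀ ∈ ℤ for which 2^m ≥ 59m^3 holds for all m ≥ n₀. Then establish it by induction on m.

At m = 18: 262144 < 344088, so the inequality fails and n₀ ≥ 19. We prove 2^m ≥ 59m^3 for all m ≥ 19.
For the base case m = 19: 2^m = 524288 and 59m^3 = 404681, so 524288 ≥ 404681.
Inductive step: suppose the statement holds for some j ≥ 19, so 2^j ≥ 59j^3.
Then 2^(j + 1) = 2·(2^j) ≥ 2·(59j^3).
Also, for j ≥ 19 we have 2·(59j^3) ≥ 59(j+1)^3, since 2 ≥ (1 + 1/j)^3 for all j ≥ 19.
Combining, 2^(j + 1) ≥ 59(j+1)^3.
By induction, the statement is established for all m ≥ 19.
Hence the smallest such n₀ is 19.

n₀ = 19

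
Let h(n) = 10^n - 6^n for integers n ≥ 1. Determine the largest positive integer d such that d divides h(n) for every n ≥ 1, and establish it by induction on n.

d = 4

Computing the first values: h(1) = 4 and h(2) = 64; gcd(4, 64) = 4, so d ≤ 4.
We prove 4 | 10^n - 6^n for all n ≥ 1 by induction on n.
When n = 1: h(1) = 4 = 4·(1), so 4 | h(1).
Inductive step: assume the claim holds for n = p, i.e. 4 | h(p). Then
10^{p+1} − 6^{p+1} = 10·10^p − 6·6^p = 10·(10^p − 6^p) + (4)·6^p. The first term is divisible by 4 by the inductive hypothesis, and the second term (4)·6^p is divisible by 4 since 4 | 4. Hence 4 | h(p+1).
By the principle of mathematical induction, the result holds for all n ≥ 1.
Therefore the largest such d is 4.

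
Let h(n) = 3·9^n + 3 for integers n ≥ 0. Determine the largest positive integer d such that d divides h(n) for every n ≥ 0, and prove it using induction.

Computing the first values: h(0) = 6 and h(1) = 30; gcd(6, 30) = 6, so d ≤ 6.
We prove 6 | 3·9^n + 3 for all n ≥ 0 by induction on n.
Base case (n = 0): h(0) = 6 = 6·(1), so 6 | h(0).
Inductive step: suppose the statement holds for some i ≥ 0, i.e. 6 | h(i). Then
h(i+1) = 3·9^(i+1) + 3 = 9·(3·9^i + 3) - 24 = 9·h(i) - 24. The first term is divisible by 6 by the inductive hypothesis, and -24 is divisible by 6. Hence 6 | h(i+1).
By induction, the statement is established for all n ≥ 0.
Therefore the largest such d is 6.

d = 6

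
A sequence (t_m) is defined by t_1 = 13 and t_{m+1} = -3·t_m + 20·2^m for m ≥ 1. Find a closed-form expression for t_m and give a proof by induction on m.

Computing the first terms: t_1 = 13, t_2 = 1, t_3 = 77. This suggests t_m = 5(-3)^(m - 1) + 2^(m + 2).
Base case (m = 1): the formula gives 13 = 13 = t_1.
Inductive step: suppose the statement holds for some p ≥ 1, so t_p = 5(-3)^(p - 1) + 2^(p + 2).
Then t_{p+1} = -3·t_p + 20·2^p = -3·(5(-3)^(p - 1) + 2^(p + 2)) + 20·2^p = 5(-3)^p + 2^(p + 3) = 5(-3)^((p+1) - 1) + 2^((p+1) + 2),
which is the claimed formula at m = p+1.
By induction, the statement is established for all m ≥ 1.

t_m = 5(-3)^(m - 1) + 2^(m + 2)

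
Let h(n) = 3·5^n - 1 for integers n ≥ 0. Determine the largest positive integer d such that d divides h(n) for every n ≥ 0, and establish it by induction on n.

d = 2

Computing the first values: h(0) = 2 and h(1) = 14; gcd(2, 14) = 2, so d ≤ 2.
We prove 2 | 3·5^n - 1 for all n ≥ 0 by induction on n.
For the base case n = 0: h(0) = 2 = 2·(1), so 2 | h(0).
For the inductive step, assume it holds for an arbitrary k ≥ 0, i.e. 2 | h(k). Then
h(k+1) = 3·5^(k+1) - 1 = 5·(3·5^k - 1) + 4 = 5·h(k) + 4. The first term is divisible by 2 by the inductive hypothesis, and 4 is divisible by 2. Hence 2 | h(k+1).
This completes the induction.
Therefore the largest such d is 2.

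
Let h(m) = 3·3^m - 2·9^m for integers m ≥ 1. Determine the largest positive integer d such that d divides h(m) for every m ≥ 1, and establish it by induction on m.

d = 9

Computing the first values: h(1) = -9 and h(2) = -135; gcd(-9, -135) = 9, so d ≤ 9.
We prove 9 | 3·3^m - 2·9^m for all m ≥ 1 by induction on m.
Base case (m = 1): h(1) = -9 = 9·(-1), so 9 | h(1).
Inductive step: assume the claim holds for m = r, i.e. 9 | h(r). Then
h(r+1) − 9·h(r) = (3·3^(r+1) - 2·9^(r+1)) − 9·(3·3^r - 2·9^r) = (3)·3^r·(3 − 9) = (-18)·3^r. Since 9 | h(r) by the inductive hypothesis, 9 | 9·h(r); and 9 | -18 since -18 = 9·-2. Therefore 9 | h(r+1).
By the principle of mathematical induction, the result holds for all m ≥ 1.
Therefore the largest such d is 9.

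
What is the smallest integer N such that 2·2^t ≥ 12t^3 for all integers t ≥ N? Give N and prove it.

N = 15

At t = 14: 32768 < 32928, so the inequality fails and N ≥ 15. We prove 2·2^t ≥ 12t^3 for all t ≥ 15.
When t = 15: 2·2^t = 65536 and 12t^3 = 40500, so 65536 ≥ 40500.
Inductive step: assume the claim holds for t = i, so 2·2^i ≥ 12i^3.
Then 2·2^(i + 1) = 2·(2·2^i) ≥ 2·(12i^3).
Also, for i ≥ 15 we have 2·(12i^3) ≥ 12(i+1)^3, since 2 ≥ (1 + 1/i)^3 for all i ≥ 15.
Combining, 2·2^(i + 1) ≥ 12(i+1)^3.
This completes the induction.
Hence the smallest such N is 15.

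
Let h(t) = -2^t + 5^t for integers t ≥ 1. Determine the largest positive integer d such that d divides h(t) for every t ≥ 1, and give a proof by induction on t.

d = 3

Computing the first values: h(1) = 3 and h(2) = 21; gcd(3, 21) = 3, so d ≤ 3.
We prove 3 | -2^t + 5^t for all t ≥ 1 by induction on t.
When t = 1: h(1) = 3 = 3·(1), so 3 | h(1).
Inductive step: assume the claim holds for t = i, i.e. 3 | h(i). Then
5^{i+1} − 2^{i+1} = 5·5^i − 2·2^i = 5·(5^i − 2^i) + (3)·2^i. The first term is divisible by 3 by the inductive hypothesis, and the second term (3)·2^i is divisible by 3 since 3 | 3. Hence 3 | h(i+1).
Hence, by induction on t, the claim holds for every t ≥ 1.
Therefore the largest such d is 3.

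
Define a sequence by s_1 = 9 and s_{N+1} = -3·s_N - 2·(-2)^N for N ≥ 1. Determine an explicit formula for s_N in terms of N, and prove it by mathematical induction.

Computing the first terms: s_1 = 9, s_2 = -23, s_3 = 61. This suggests s_N = (-2)^(N + 1) + 5(-3)^(N - 1).
For the base case N = 1: the formula gives 9 = 9 = s_1.
Inductive step: assume the claim holds for N = i, so s_i = (-2)^(i + 1) + 5(-3)^(i - 1).
Then s_{i+1} = -3·s_i - 2·(-2)^i = -3·((-2)^(i + 1) + 5(-3)^(i - 1)) - 2·(-2)^i = (-2)^(i + 2) + 5(-3)^i = (-2)^((i+1) + 1) + 5(-3)^((i+1) - 1),
which is the claimed formula at N = i+1.
This completes the induction.

s_N = (-2)^(N + 1) + 5(-3)^(N - 1)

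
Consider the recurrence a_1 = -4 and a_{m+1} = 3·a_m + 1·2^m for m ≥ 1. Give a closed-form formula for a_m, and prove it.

Computing the first terms: a_1 = -4, a_2 = -10, a_3 = -26. This suggests a_m = -2^m - 2·3^(m - 1).
Base case (m = 1): the formula gives -4 = -4 = a_1.
Suppose the result is true for m = i, so a_i = -2^i - 2·3^(i - 1).
Then a_{i+1} = 3·a_i + 1·2^i = 3·(-2^i - 2·3^(i - 1)) + 1·2^i = -2^(i + 1) - 2·3^i = -2^(i+1) - 2·3^((i+1) - 1),
which is the claimed formula at m = i+1.
This completes the induction.

a_m = -2^m - 2·3^(m - 1)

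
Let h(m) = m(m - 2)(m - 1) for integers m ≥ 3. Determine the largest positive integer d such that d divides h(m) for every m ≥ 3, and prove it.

Computing the first values: h(3) = 6 and h(4) = 24; gcd(6, 24) = 6, so d ≤ 6.
We prove 6 | m(m - 2)(m - 1) for all m ≥ 3 by induction on m.
Base case (m = 3): h(3) = 6 = 6·(1), so 6 | h(3).
For the inductive step, assume it holds for an arbitrary p ≥ 3, i.e. 6 | h(p). Then
h(p+1) − h(p) = (p-1)·p·(p+1) − (p-2)·(p-1)·p = (p-1)·p·[(p+1) − (p-2)] = 3·(p-1)·p. The product of 2 consecutive integers is divisible by (2)! = 2, so h(p+1) − h(p) is divisible by 3·2 = 6. By the inductive hypothesis 6 | h(p), hence 6 | h(p+1).
By induction, the statement is established for all m ≥ 3.
Therefore the largest such d is 6.

d = 6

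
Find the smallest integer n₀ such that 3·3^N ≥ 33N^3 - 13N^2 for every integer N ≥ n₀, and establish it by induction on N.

At N = 7: 6561 < 10682, so the inequality fails and n₀ ≥ 8. We prove 3·3^N ≥ 33N^3 - 13N^2 for all N ≥ 8.
Base step (N = 8): 3·3^N = 19683 and 33N^3 - 13N^2 = 16064, so 19683 ≥ 16064.
Suppose the result is true for N = m, so 3·3^m ≥ 33m^3 - 13m^2.
Then 3·3^(m + 1) = 3·(3·3^m) ≥ 3·(33m^3 - 13m^2).
Also, for m ≥ 8 we have 3·(33m^3 - 13m^2) ≥ 33(m+1)^3 - 13(m+1)^2, since 3·(33m^3 - 13m^2) − (33(m+1)^3 - 13(m+1)^2) = 66m^3 - 125m^2 - 73m - 20, which is nonnegative for all m ≥ 8.
Combining, 3·3^(m + 1) ≥ 33(m+1)^3 - 13(m+1)^2.
Hence, by induction on N, the claim holds for every N ≥ 8.
Hence the smallest such n₀ is 8.

n₀ = 8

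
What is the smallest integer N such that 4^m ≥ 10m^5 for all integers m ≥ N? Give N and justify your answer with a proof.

At m = 9: 262144 < 590490, so the inequality fails and N ≥ 10. We prove 4^m ≥ 10m^5 for all m ≥ 10.
Base step (m = 10): 4^m = 1048576 and 10m^5 = 1000000, so 1048576 ≥ 1000000.
Inductive step: suppose the statement holds for some r ≥ 10, so 4^r ≥ 10r^5.
Then 4^(r + 1) = 4·(4^r) ≥ 4·(10r^5).
Also, for r ≥ 10 we have 4·(10r^5) ≥ 10(r+1)^5, since 4 ≥ (1 + 1/r)^5 for all r ≥ 10.
Combining, 4^(r + 1) ≥ 10(r+1)^5.
This completes the induction.
Hence the smallest such N is 10.

N = 10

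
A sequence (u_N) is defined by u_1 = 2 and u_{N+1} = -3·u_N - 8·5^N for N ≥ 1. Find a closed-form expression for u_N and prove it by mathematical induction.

Computing the first terms: u_1 = 2, u_2 = -46, u_3 = -62. This suggests u_N = 7(-3)^(N - 1) - 5^N.
For the base case N = 1: the formula gives 2 = 2 = u_1.
Inductive step: assume the claim holds for N = r, so u_r = 7(-3)^(r - 1) - 5^r.
Then u_{r+1} = -3·u_r - 8·5^r = -3·(7(-3)^(r - 1) - 5^r) - 8·5^r = 7(-3)^r - 5^(r + 1) = 7(-3)^((r+1) - 1) - 5^(r+1),
which is the claimed formula at N = r+1.
Hence, by induction on N, the claim holds for every N ≥ 1.

u_N = 7(-3)^(N - 1) - 5^N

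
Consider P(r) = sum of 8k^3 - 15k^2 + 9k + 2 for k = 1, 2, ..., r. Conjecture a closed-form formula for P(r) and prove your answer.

P(r) = r(2r^3 - r^2 - r + 4)

We claim P(r) = r(2r^3 - r^2 - r + 4) for all r ≥ 1.
When r = 1: P(1) = 4, and the closed form gives 4. They agree.
Suppose the result is true for r = k, so P(k) = k(2k^3 - k^2 - k + 4).
Then P(k+1) = P(k) + (8k^3 + 9k^2 + 3k + 4) = (k(2k^3 - k^2 - k + 4)) + (8k^3 + 9k^2 + 3k + 4).
Simplifying, P(k+1) = (k + 1)(2k^3 + 5k^2 + 3k + 4) = (k+1)(2(k+1)^3 - (k+1)^2 - (k+1) + 4),
which is the closed form with r = k+1.
This completes the induction.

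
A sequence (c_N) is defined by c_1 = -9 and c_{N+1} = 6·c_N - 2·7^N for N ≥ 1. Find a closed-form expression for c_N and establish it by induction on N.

Computing the first terms: c_1 = -9, c_2 = -68, c_3 = -506. This suggests c_N = 5·6^(N - 1) - 2·7^N.
For the base case N = 1: the formula gives -9 = -9 = c_1.
For the inductive step, assume it holds for an arbitrary m ≥ 1, so c_m = 5·6^(m - 1) - 2·7^m.
Then c_{m+1} = 6·c_m - 2·7^m = 6·(5·6^(m - 1) - 2·7^m) - 2·7^m = 5·6^m - 2·7^(m + 1) = 5·6^((m+1) - 1) - 2·7^(m+1),
which is the claimed formula at N = m+1.
This completes the induction.

c_N = 5·6^(N - 1) - 2·7^N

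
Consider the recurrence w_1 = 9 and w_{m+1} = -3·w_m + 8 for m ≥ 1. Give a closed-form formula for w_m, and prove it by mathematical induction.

Computing the first terms: w_1 = 9, w_2 = -19, w_3 = 65. This suggests w_m = 7(-3)^(m - 1) + 2.
Base case (m = 1): the formula gives 9 = 9 = w_1.
Inductive step: assume the claim holds for m = k, so w_k = 7(-3)^(k - 1) + 2.
Then w_{k+1} = -3·w_k + 8 = -3·(7(-3)^(k - 1) + 2) + 8 = 7(-3)^k + 2 = 7(-3)^((k+1) - 1) + 2,
which is the claimed formula at m = k+1.
This completes the induction.

w_m = 7(-3)^(m - 1) + 2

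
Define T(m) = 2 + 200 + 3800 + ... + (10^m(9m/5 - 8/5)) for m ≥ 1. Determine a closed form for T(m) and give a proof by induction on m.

T(m) = 2·10^m(m - 1) + 2

We claim T(m) = 2·10^m(m - 1) + 2 for all m ≥ 1.
When m = 1: T(1) = 2, and the closed form gives 2. They agree.
Inductive step: assume the claim holds for m = p, so T(p) = 2·10^p(p - 1) + 2.
Then T(p+1) = T(p) + (10^p(18p + 2)) = (2·10^p(p - 1) + 2) + (10^p(18p + 2)).
Simplifying, T(p+1) = 20·10^p·p + 2 = 2·10^(p+1)((p+1) - 1) + 2,
which is the closed form with m = p+1.
Hence, by induction on m, the claim holds for every m ≥ 1.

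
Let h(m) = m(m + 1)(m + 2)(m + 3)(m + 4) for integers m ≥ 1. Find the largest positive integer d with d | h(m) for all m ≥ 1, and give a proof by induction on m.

Computing the first values: h(1) = 120 and h(2) = 720; gcd(120, 720) = 120, so d ≤ 120.
We prove 120 | m(m + 1)(m + 2)(m + 3)(m + 4) for all m ≥ 1 by induction on m.
Base step (m = 1): h(1) = 120 = 120·(1), so 120 | h(1).
Inductive step: assume the claim holds for m = k, i.e. 120 | h(k). Then
h(k+1) − h(k) = (k+1)·(k+2)·(k+3)·(k+4)·(k+5) − k·(k+1)·(k+2)·(k+3)·(k+4) = (k+1)·(k+2)·(k+3)·(k+4)·[(k+5) − k] = 5·(k+1)·(k+2)·(k+3)·(k+4). The product of 4 consecutive integers is divisible by (4)! = 24, so h(k+1) − h(k) is divisible by 5·24 = 120. By the inductive hypothesis 120 | h(k), hence 120 | h(k+1).
By induction, the statement is established for all m ≥ 1.
Therefore the largest such d is 120.

d = 120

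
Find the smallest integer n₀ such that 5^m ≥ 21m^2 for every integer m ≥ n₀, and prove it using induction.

n₀ = 4

At m = 3: 125 < 189, so the inequality fails and n₀ ≥ 4. We prove 5^m ≥ 21m^2 for all m ≥ 4.
For the base case m = 4: 5^m = 625 and 21m^2 = 336, so 625 ≥ 336.
Inductive step: assume the claim holds for m = r, so 5^r ≥ 21r^2.
Then 5^(r + 1) = 5·(5^r) ≥ 5·(21r^2).
Also, for r ≥ 4 we have 5·(21r^2) ≥ 21(r+1)^2, since 5 ≥ (1 + 1/r)^2 for all r ≥ 4.
Combining, 5^(r + 1) ≥ 21(r+1)^2.
Hence, by induction on m, the claim holds for every m ≥ 4.
Hence the smallest such n₀ is 4.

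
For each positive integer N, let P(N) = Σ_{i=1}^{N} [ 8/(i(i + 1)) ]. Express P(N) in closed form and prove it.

We claim P(N) = 8N/(N + 1) for all N ≥ 1.
When N = 1: P(1) = 4, and the closed form gives 4. They agree.
Inductive step: suppose the statement holds for some i ≥ 1, so P(i) = 8i/(i + 1).
Then P(i+1) = P(i) + (8/((i + 1)(i + 2))) = (8i/(i + 1)) + (8/((i + 1)(i + 2))).
Simplifying, P(i+1) = 8(i + 1)/(i + 2) = 8(i+1)/((i+1) + 1),
which is the closed form with N = i+1.
By induction, the statement is established for all N ≥ 1.

P(N) = 8N/(N + 1)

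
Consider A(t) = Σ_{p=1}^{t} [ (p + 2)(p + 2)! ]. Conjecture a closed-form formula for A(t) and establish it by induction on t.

We claim A(t) = (t + 3)! - 6 for all t ≥ 1.
When t = 1: A(1) = 18, and the closed form gives 18. They agree.
Suppose the result is true for t = p, so A(p) = (p + 3)! - 6.
Then A(p+1) = A(p) + ((p + 3)(p + 3)!) = ((p + 3)! - 6) + ((p + 3)(p + 3)!).
Simplifying, A(p+1) = ((p+1) + 3)! - 6,
which is the closed form with t = p+1.
By the principle of mathematical induction, the result holds for all t ≥ 1.

A(t) = (t + 3)! - 6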